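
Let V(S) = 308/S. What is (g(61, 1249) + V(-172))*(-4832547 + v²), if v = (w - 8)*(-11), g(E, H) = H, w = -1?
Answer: -258643867980/43 ≈ -6.0150e+9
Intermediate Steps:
v = 99 (v = (-1 - 8)*(-11) = -9*(-11) = 99)
(g(61, 1249) + V(-172))*(-4832547 + v²) = (1249 + 308/(-172))*(-4832547 + 99²) = (1249 + 308*(-1/172))*(-4832547 + 9801) = (1249 - 77/43)*(-4822746) = (53630/43)*(-4822746) = -258643867980/43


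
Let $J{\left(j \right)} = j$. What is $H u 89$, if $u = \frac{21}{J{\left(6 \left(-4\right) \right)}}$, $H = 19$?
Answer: $- \frac{11837}{8} \approx -1479.6$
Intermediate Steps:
$u = - \frac{7}{8}$ ($u = \frac{21}{6 \left(-4\right)} = \frac{21}{-24} = 21 \left(- \frac{1}{24}\right) = - \frac{7}{8} \approx -0.875$)
$H u 89 = 19 \left(- \frac{7}{8}\right) 89 = \left(- \frac{133}{8}\right) 89 = - \frac{11837}{8}$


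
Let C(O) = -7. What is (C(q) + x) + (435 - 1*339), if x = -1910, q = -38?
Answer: -1821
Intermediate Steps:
(C(q) + x) + (435 - 1*339) = (-7 - 1910) + (435 - 1*339) = -1917 + (435 - 339) = -1917 + 96 = -1821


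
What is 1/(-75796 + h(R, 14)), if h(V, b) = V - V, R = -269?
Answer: -1/75796 ≈ -1.3193e-5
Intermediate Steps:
h(V, b) = 0
1/(-75796 + h(R, 14)) = 1/(-75796 + 0) = 1/(-75796) = -1/75796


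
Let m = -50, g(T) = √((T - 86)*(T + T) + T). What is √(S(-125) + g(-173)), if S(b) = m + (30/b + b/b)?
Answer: √(-1231 + 25*√89441)/5 ≈ 15.806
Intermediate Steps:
g(T) = √(T + 2*T*(-86 + T)) (g(T) = √((-86 + T)*(2*T) + T) = √(2*T*(-86 + T) + T) = √(T + 2*T*(-86 + T)))
S(b) = -49 + 30/b (S(b) = -50 + (30/b + b/b) = -50 + (30/b + 1) = -50 + (1 + 30/b) = -49 + 30/b)
√(S(-125) + g(-173)) = √((-49 + 30/(-125)) + √(-173*(-171 + 2*(-173)))) = √((-49 + 30*(-1/125)) + √(-173*(-171 - 346))) = √((-49 - 6/25) + √(-173*(-517))) = √(-1231/25 + √89441)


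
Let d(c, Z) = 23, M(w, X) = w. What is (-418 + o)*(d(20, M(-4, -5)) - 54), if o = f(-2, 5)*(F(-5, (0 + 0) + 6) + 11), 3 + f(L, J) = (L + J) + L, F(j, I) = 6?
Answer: 14012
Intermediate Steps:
f(L, J) = -3 + J + 2*L (f(L, J) = -3 + ((L + J) + L) = -3 + ((J + L) + L) = -3 + (J + 2*L) = -3 + J + 2*L)
o = -34 (o = (-3 + 5 + 2*(-2))*(6 + 11) = (-3 + 5 - 4)*17 = -2*17 = -34)
(-418 + o)*(d(20, M(-4, -5)) - 54) = (-418 - 34)*(23 - 54) = -452*(-31) = 14012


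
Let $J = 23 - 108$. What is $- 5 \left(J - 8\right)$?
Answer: $465$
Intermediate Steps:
$J = -85$ ($J = 23 - 108 = -85$)
$- 5 \left(J - 8\right) = - 5 \left(-85 - 8\right) = \left(-5\right) \left(-93\right) = 465$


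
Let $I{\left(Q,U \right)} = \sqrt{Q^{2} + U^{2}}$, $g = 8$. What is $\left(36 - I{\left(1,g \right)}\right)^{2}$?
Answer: $\left(36 - \sqrt{65}\right)^{2} \approx 780.52$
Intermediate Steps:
$\left(36 - I{\left(1,g \right)}\right)^{2} = \left(36 - \sqrt{1^{2} + 8^{2}}\right)^{2} = \left(36 - \sqrt{1 + 64}\right)^{2} = \left(36 - \sqrt{65}\right)^{2}$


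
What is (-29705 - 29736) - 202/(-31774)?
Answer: -944339066/15887 ≈ -59441.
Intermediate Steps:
(-29705 - 29736) - 202/(-31774) = -59441 - 202*(-1/31774) = -59441 + 101/15887 = -944339066/15887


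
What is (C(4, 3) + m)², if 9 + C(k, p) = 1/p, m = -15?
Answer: 5041/9 ≈ 560.11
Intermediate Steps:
C(k, p) = -9 + 1/p
(C(4, 3) + m)² = ((-9 + 1/3) - 15)² = ((-9 + ⅓) - 15)² = (-26/3 - 15)² = (-71/3)² = 5041/9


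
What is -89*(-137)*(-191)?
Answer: -2328863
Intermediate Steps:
-89*(-137)*(-191) = 12193*(-191) = -2328863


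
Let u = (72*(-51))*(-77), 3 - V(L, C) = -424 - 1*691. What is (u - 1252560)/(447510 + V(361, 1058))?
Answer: -242454/112157 ≈ -2.1617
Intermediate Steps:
V(L, C) = 1118 (V(L, C) = 3 - (-424 - 1*691) = 3 - (-424 - 691) = 3 - 1*(-1115) = 3 + 1115 = 1118)
u = 282744 (u = -3672*(-77) = 282744)
(u - 1252560)/(447510 + V(361, 1058)) = (282744 - 1252560)/(447510 + 1118) = -969816/448628 = -969816*1/448628 = -242454/112157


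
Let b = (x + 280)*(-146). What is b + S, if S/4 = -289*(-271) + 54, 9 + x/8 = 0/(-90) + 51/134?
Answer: 18939524/67 ≈ 2.8268e+5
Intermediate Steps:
x = -4620/67 (x = -72 + 8*(0/(-90) + 51/134) = -72 + 8*(0*(-1/90) + 51*(1/134)) = -72 + 8*(0 + 51/134) = -72 + 8*(51/134) = -72 + 204/67 = -4620/67 ≈ -68.955)
S = 313492 (S = 4*(-289*(-271) + 54) = 4*(78319 + 54) = 4*78373 = 313492)
b = -2064440/67 (b = (-4620/67 + 280)*(-146) = (14140/67)*(-146) = -2064440/67 ≈ -30813.)
b + S = -2064440/67 + 313492 = 18939524/67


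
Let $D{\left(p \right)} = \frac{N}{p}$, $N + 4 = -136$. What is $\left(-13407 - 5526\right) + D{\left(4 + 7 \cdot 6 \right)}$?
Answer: $- \frac{435529}{23} \approx -18936.0$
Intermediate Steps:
$N = -140$ ($N = -4 - 136 = -140$)
$D{\left(p \right)} = - \frac{140}{p}$
$\left(-13407 - 5526\right) + D{\left(4 + 7 \cdot 6 \right)} = \left(-13407 - 5526\right) - \frac{140}{4 + 7 \cdot 6} = -18933 - \frac{140}{4 + 42} = -18933 - \frac{140}{46} = -18933 - \frac{70}{23} = - \frac{435529}{23}$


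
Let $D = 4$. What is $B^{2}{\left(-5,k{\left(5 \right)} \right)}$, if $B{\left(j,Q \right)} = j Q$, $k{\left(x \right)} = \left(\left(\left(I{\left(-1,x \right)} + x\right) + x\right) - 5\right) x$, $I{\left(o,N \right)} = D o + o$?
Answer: $0$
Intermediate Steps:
$I{\left(o,N \right)} = 5 o$ ($I{\left(o,N \right)} = 4 o + o = 5 o$)
$k{\left(x \right)} = x \left(-10 + 2 x\right)$ ($k{\left(x \right)} = \left(\left(\left(5 \left(-1\right) + x\right) + x\right) - 5\right) x = \left(\left(\left(-5 + x\right) + x\right) - 5\right) x = \left(\left(-5 + 2 x\right) - 5\right) x = \left(-10 + 2 x\right) x = x \left(-10 + 2 x\right)$)
$B{\left(j,Q \right)} = Q j$
$B^{2}{\left(-5,k{\left(5 \right)} \right)} = \left(2 \cdot 5 \left(-5 + 5\right) \left(-5\right)\right)^{2} = \left(2 \cdot 5 \cdot 0 \left(-5\right)\right)^{2} = \left(0 \left(-5\right)\right)^{2} = 0^{2} = 0$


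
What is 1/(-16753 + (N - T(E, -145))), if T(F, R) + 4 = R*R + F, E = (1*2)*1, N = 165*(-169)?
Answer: -1/65661 ≈ -1.5230e-5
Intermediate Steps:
N = -27885
E = 2 (E = 2*1 = 2)
T(F, R) = -4 + F + R**2 (T(F, R) = -4 + (R*R + F) = -4 + (R**2 + F) = -4 + (F + R**2) = -4 + F + R**2)
1/(-16753 + (N - T(E, -145))) = 1/(-16753 + (-27885 - (-4 + 2 + (-145)**2))) = 1/(-16753 + (-27885 - (-4 + 2 + 21025))) = 1/(-16753 + (-27885 - 1*21023)) = 1/(-16753 + (-27885 - 21023)) = 1/(-16753 - 48908) = 1/(-65661) = -1/65661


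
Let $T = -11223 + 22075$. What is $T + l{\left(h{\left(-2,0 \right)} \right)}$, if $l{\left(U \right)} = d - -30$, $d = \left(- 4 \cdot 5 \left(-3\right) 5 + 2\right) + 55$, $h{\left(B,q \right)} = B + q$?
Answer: $11239$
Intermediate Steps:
$d = 357$ ($d = \left(- 4 \left(\left(-15\right) 5\right) + 2\right) + 55 = \left(\left(-4\right) \left(-75\right) + 2\right) + 55 = \left(300 + 2\right) + 55 = 302 + 55 = 357$)
$T = 10852$
$l{\left(U \right)} = 387$ ($l{\left(U \right)} = 357 - -30 = 357 + 30 = 387$)
$T + l{\left(h{\left(-2,0 \right)} \right)} = 10852 + 387 = 11239$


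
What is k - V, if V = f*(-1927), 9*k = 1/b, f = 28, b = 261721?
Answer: 127092764485/2355489 ≈ 53956.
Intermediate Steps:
k = 1/2355489 (k = (⅑)/261721 = (⅑)*(1/261721) = 1/2355489 ≈ 4.2454e-7)
V = -53956 (V = 28*(-1927) = -53956)
k - V = 1/2355489 - 1*(-53956) = 1/2355489 + 53956 = 127092764485/2355489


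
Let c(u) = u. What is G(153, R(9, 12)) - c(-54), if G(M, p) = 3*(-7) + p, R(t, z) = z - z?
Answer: 33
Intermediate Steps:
R(t, z) = 0
G(M, p) = -21 + p
G(153, R(9, 12)) - c(-54) = (-21 + 0) - 1*(-54) = -21 + 54 = 33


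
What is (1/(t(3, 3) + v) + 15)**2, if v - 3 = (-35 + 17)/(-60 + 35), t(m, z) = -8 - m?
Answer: 7317025/33124 ≈ 220.90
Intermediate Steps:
v = 93/25 (v = 3 + (-35 + 17)/(-60 + 35) = 3 - 18/(-25) = 3 - 18*(-1/25) = 3 + 18/25 = 93/25 ≈ 3.7200)
(1/(t(3, 3) + v) + 15)**2 = (1/((-8 - 1*3) + 93/25) + 15)**2 = (1/((-8 - 3) + 93/25) + 15)**2 = (1/(-11 + 93/25) + 15)**2 = (1/(-182/25) + 15)**2 = (-25/182 + 15)**2 = (2705/182)**2 = 7317025/33124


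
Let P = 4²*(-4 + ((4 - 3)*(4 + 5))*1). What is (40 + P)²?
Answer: 14400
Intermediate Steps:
P = 80 (P = 16*(-4 + (1*9)*1) = 16*(-4 + 9*1) = 16*(-4 + 9) = 16*5 = 80)
(40 + P)² = (40 + 80)² = 120² = 14400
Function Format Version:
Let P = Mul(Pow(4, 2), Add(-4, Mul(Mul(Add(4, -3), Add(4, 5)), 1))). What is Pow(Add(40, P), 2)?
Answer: 14400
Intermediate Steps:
P = 80 (P = Mul(16, Add(-4, Mul(Mul(1, 9), 1))) = Mul(16, Add(-4, Mul(9, 1))) = Mul(16, Add(-4, 9)) = Mul(16, 5) = 80)
Pow(Add(40, P), 2) = Pow(Add(40, 80), 2) = Pow(120, 2) = 14400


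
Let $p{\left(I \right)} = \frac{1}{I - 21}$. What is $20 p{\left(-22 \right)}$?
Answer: $- \frac{20}{43} \approx -0.46512$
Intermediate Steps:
$p{\left(I \right)} = \frac{1}{-21 + I}$
$20 p{\left(-22 \right)} = \frac{20}{-21 - 22} = \frac{20}{-43} = 20 \left(- \frac{1}{43}\right) = - \frac{20}{43}$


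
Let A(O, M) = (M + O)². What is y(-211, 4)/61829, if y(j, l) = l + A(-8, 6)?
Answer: 8/61829 ≈ 0.00012939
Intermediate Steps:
y(j, l) = 4 + l (y(j, l) = l + (6 - 8)² = l + (-2)² = l + 4 = 4 + l)
y(-211, 4)/61829 = (4 + 4)/61829 = 8*(1/61829) = 8/61829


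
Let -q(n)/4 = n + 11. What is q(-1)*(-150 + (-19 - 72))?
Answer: 9640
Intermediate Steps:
q(n) = -44 - 4*n (q(n) = -4*(n + 11) = -4*(11 + n) = -44 - 4*n)
q(-1)*(-150 + (-19 - 72)) = (-44 - 4*(-1))*(-150 + (-19 - 72)) = (-44 + 4)*(-150 - 91) = -40*(-241) = 9640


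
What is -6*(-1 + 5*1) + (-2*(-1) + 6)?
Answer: -16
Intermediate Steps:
-6*(-1 + 5*1) + (-2*(-1) + 6) = -6*(-1 + 5) + (2 + 6) = -6*4 + 8 = -24 + 8 = -16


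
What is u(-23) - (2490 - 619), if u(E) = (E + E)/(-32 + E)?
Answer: -102859/55 ≈ -1870.2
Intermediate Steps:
u(E) = 2*E/(-32 + E) (u(E) = (2*E)/(-32 + E) = 2*E/(-32 + E))
u(-23) - (2490 - 619) = 2*(-23)/(-32 - 23) - (2490 - 619) = 2*(-23)/(-55) - 1*1871 = 2*(-23)*(-1/55) - 1871 = 46/55 - 1871 = -102859/55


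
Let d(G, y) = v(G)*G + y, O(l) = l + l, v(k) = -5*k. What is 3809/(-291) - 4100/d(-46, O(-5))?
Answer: -1304807/102723 ≈ -12.702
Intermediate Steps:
O(l) = 2*l
d(G, y) = y - 5*G**2 (d(G, y) = (-5*G)*G + y = -5*G**2 + y = y - 5*G**2)
3809/(-291) - 4100/d(-46, O(-5)) = 3809/(-291) - 4100/(2*(-5) - 5*(-46)**2) = 3809*(-1/291) - 4100/(-10 - 5*2116) = -3809/291 - 4100/(-10 - 10580) = -3809/291 - 4100/(-10590) = -3809/291 - 4100*(-1/10590) = -3809/291 + 410/1059 = -1304807/102723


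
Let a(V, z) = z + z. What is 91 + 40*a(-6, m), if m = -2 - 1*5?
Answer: -469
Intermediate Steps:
m = -7 (m = -2 - 5 = -7)
a(V, z) = 2*z
91 + 40*a(-6, m) = 91 + 40*(2*(-7)) = 91 + 40*(-14) = 91 - 560 = -469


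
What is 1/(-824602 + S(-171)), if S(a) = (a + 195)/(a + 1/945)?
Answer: -80797/66625379134 ≈ -1.2127e-6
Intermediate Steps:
S(a) = (195 + a)/(1/945 + a) (S(a) = (195 + a)/(a + 1/945) = (195 + a)/(1/945 + a))
1/(-824602 + S(-171)) = 1/(-824602 + 945*(195 - 171)/(1 + 945*(-171))) = 1/(-824602 + 945*24/(1 - 161595)) = 1/(-824602 + 945*24/(-161594)) = 1/(-824602 + 945*(-1/161594)*24) = 1/(-824602 - 11340/80797) = 1/(-66625379134/80797) = -80797/66625379134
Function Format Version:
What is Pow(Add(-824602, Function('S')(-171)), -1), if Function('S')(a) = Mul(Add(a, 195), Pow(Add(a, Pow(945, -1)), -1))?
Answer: Rational(-80797, 66625379134) ≈ -1.2127e-6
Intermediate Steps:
Function('S')(a) = Mul(Pow(Add(Rational(1, 945), a), -1), Add(195, a)) (Function('S')(a) = Mul(Add(195, a), Pow(Add(a, Rational(1, 945)), -1)) = Mul(Add(195, a), Pow(Add(Rational(1, 945), a), -1)) = Mul(Pow(Add(Rational(1, 945), a), -1), Add(195, a)))
Pow(Add(-824602, Function('S')(-171)), -1) = Pow(Add(-824602, Mul(945, Pow(Add(1, Mul(945, -171)), -1), Add(195, -171))), -1) = Pow(Add(-824602, Mul(945, Pow(Add(1, -161595), -1), 24)), -1) = Pow(Add(-824602, Mul(945, Pow(-161594, -1), 24)), -1) = Pow(Add(-824602, Mul(945, Rational(-1, 161594), 24)), -1) = Pow(Add(-824602, Rational(-11340, 80797)), -1) = Pow(Rational(-66625379134, 80797), -1) = Rational(-80797, 66625379134)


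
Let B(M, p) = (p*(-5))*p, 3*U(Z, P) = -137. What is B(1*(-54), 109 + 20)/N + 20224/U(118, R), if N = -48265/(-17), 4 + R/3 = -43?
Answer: -624423705/1322461 ≈ -472.17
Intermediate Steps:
R = -141 (R = -12 + 3*(-43) = -12 - 129 = -141)
U(Z, P) = -137/3 (U(Z, P) = (⅓)*(-137) = -137/3)
B(M, p) = -5*p² (B(M, p) = (-5*p)*p = -5*p²)
N = 48265/17 (N = -48265*(-1)/17 = -1379*(-35/17) = 48265/17 ≈ 2839.1)
B(1*(-54), 109 + 20)/N + 20224/U(118, R) = (-5*(109 + 20)²)/(48265/17) + 20224/(-137/3) = -5*129²*(17/48265) + 20224*(-3/137) = -5*16641*(17/48265) - 60672/137 = -83205*17/48265 - 60672/137 = -282897/9653 - 60672/137 = -624423705/1322461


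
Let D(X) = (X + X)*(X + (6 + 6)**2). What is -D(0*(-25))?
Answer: 0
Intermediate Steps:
D(X) = 2*X*(144 + X) (D(X) = (2*X)*(X + 12**2) = (2*X)*(X + 144) = (2*X)*(144 + X) = 2*X*(144 + X))
-D(0*(-25)) = -2*0*(-25)*(144 + 0*(-25)) = -2*0*(144 + 0) = -2*0*144 = -1*0 = 0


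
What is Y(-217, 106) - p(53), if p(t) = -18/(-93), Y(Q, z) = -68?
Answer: -2114/31 ≈ -68.194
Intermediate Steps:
p(t) = 6/31 (p(t) = -18*(-1/93) = 6/31)
Y(-217, 106) - p(53) = -68 - 1*6/31 = -68 - 6/31 = -2114/31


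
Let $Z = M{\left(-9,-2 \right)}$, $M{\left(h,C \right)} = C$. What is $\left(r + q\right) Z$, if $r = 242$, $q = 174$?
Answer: $-832$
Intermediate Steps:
$Z = -2$
$\left(r + q\right) Z = \left(242 + 174\right) \left(-2\right) = 416 \left(-2\right) = -832$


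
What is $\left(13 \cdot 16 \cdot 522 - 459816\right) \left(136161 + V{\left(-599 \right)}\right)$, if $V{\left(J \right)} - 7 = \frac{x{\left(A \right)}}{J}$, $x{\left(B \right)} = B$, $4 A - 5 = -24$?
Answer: $- \frac{28648763012070}{599} \approx -4.7828 \cdot 10^{10}$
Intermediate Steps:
$A = - \frac{19}{4}$ ($A = \frac{5}{4} + \frac{1}{4} \left(-24\right) = \frac{5}{4} - 6 = - \frac{19}{4} \approx -4.75$)
$V{\left(J \right)} = 7 - \frac{19}{4 J}$
$\left(13 \cdot 16 \cdot 522 - 459816\right) \left(136161 + V{\left(-599 \right)}\right) = \left(13 \cdot 16 \cdot 522 - 459816\right) \left(136161 + \left(7 - \frac{19}{4 \left(-599\right)}\right)\right) = \left(208 \cdot 522 - 459816\right) \left(136161 + \left(7 - - \frac{19}{2396}\right)\right) = \left(108576 - 459816\right) \left(136161 + \left(7 + \frac{19}{2396}\right)\right) = - 351240 \left(136161 + \frac{16791}{2396}\right) = \left(-351240\right) \frac{326258547}{2396} = - \frac{28648763012070}{599}$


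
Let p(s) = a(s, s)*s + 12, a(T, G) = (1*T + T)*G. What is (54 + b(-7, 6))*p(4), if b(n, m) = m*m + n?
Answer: 11620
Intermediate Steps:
b(n, m) = n + m² (b(n, m) = m² + n = n + m²)
a(T, G) = 2*G*T (a(T, G) = (T + T)*G = (2*T)*G = 2*G*T)
p(s) = 12 + 2*s³ (p(s) = (2*s*s)*s + 12 = (2*s²)*s + 12 = 2*s³ + 12 = 12 + 2*s³)
(54 + b(-7, 6))*p(4) = (54 + (-7 + 6²))*(12 + 2*4³) = (54 + (-7 + 36))*(12 + 2*64) = (54 + 29)*(12 + 128) = 83*140 = 11620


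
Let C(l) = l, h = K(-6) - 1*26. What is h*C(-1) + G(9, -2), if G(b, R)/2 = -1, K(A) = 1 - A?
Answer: 17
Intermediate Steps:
G(b, R) = -2 (G(b, R) = 2*(-1) = -2)
h = -19 (h = (1 - 1*(-6)) - 1*26 = (1 + 6) - 26 = 7 - 26 = -19)
h*C(-1) + G(9, -2) = -19*(-1) - 2 = 19 - 2 = 17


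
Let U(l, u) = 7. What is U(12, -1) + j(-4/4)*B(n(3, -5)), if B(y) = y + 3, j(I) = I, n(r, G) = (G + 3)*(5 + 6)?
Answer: 26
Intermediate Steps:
n(r, G) = 33 + 11*G (n(r, G) = (3 + G)*11 = 33 + 11*G)
B(y) = 3 + y
U(12, -1) + j(-4/4)*B(n(3, -5)) = 7 + (-4/4)*(3 + (33 + 11*(-5))) = 7 + (-4*¼)*(3 + (33 - 55)) = 7 - (3 - 22) = 7 - 1*(-19) = 7 + 19 = 26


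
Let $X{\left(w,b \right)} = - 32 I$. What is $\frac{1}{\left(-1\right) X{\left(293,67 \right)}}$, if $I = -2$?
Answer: $- \frac{1}{64} \approx -0.015625$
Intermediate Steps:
$X{\left(w,b \right)} = 64$ ($X{\left(w,b \right)} = \left(-32\right) \left(-2\right) = 64$)
$\frac{1}{\left(-1\right) X{\left(293,67 \right)}} = \frac{1}{\left(-1\right) 64} = \frac{1}{-64} = - \frac{1}{64}$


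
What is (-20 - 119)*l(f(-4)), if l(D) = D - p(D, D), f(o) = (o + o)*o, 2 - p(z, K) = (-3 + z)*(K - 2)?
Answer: -125100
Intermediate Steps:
p(z, K) = 2 - (-3 + z)*(-2 + K) (p(z, K) = 2 - (-3 + z)*(K - 2) = 2 - (-3 + z)*(-2 + K))
f(o) = 2*o² (f(o) = (2*o)*o = 2*o²)
l(D) = 4 + D² - 4*D (l(D) = D - (-4 + 2*D + 3*D - D*D) = D - (-4 + 2*D + 3*D - D²) = D - (-4 - D² + 5*D) = D + (4 + D² - 5*D) = 4 + D² - 4*D)
(-20 - 119)*l(f(-4)) = (-20 - 119)*(4 + (2*(-4)²)² - 8*(-4)²) = -139*(4 + (2*16)² - 8*16) = -139*(4 + 32² - 4*32) = -139*(4 + 1024 - 128) = -139*900 = -125100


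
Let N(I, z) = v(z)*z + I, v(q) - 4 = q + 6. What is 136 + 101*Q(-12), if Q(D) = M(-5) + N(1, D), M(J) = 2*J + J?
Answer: 1146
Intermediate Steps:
v(q) = 10 + q (v(q) = 4 + (q + 6) = 4 + (6 + q) = 10 + q)
M(J) = 3*J
N(I, z) = I + z*(10 + z) (N(I, z) = (10 + z)*z + I = z*(10 + z) + I = I + z*(10 + z))
Q(D) = -14 + D*(10 + D) (Q(D) = 3*(-5) + (1 + D*(10 + D)) = -15 + (1 + D*(10 + D)) = -14 + D*(10 + D))
136 + 101*Q(-12) = 136 + 101*(-14 - 12*(10 - 12)) = 136 + 101*(-14 - 12*(-2)) = 136 + 101*(-14 + 24) = 136 + 101*10 = 136 + 1010 = 1146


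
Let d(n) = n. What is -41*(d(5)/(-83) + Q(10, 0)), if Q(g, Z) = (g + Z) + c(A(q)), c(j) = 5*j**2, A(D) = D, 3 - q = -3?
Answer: -646365/83 ≈ -7787.5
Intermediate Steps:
q = 6 (q = 3 - 1*(-3) = 3 + 3 = 6)
Q(g, Z) = 180 + Z + g (Q(g, Z) = (g + Z) + 5*6**2 = (Z + g) + 5*36 = (Z + g) + 180 = 180 + Z + g)
-41*(d(5)/(-83) + Q(10, 0)) = -41*(5/(-83) + (180 + 0 + 10)) = -41*(5*(-1/83) + 190) = -41*(-5/83 + 190) = -41*15765/83 = -646365/83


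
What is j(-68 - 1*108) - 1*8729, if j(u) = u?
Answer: -8905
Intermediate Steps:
j(-68 - 1*108) - 1*8729 = (-68 - 1*108) - 1*8729 = (-68 - 108) - 8729 = -176 - 8729 = -8905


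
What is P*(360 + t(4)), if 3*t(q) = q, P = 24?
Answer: 8672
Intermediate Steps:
t(q) = q/3
P*(360 + t(4)) = 24*(360 + (⅓)*4) = 24*(360 + 4/3) = 24*(1084/3) = 8672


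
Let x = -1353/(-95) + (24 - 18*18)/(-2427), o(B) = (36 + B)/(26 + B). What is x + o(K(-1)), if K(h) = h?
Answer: 1211674/76855 ≈ 15.766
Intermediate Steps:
o(B) = (36 + B)/(26 + B)
x = 1104077/76855 (x = -1353*(-1/95) + (24 - 324)*(-1/2427) = 1353/95 - 300*(-1/2427) = 1353/95 + 100/809 = 1104077/76855 ≈ 14.366)
x + o(K(-1)) = 1104077/76855 + (36 - 1)/(26 - 1) = 1104077/76855 + 35/25 = 1104077/76855 + (1/25)*35 = 1104077/76855 + 7/5 = 1211674/76855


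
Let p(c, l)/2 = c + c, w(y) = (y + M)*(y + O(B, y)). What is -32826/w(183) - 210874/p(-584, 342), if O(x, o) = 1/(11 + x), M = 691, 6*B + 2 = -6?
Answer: 40684575709/451718160 ≈ 90.066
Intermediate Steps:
B = -4/3 (B = -⅓ + (⅙)*(-6) = -⅓ - 1 = -4/3 ≈ -1.3333)
w(y) = (691 + y)*(3/29 + y) (w(y) = (y + 691)*(y + 1/(11 - 4/3)) = (691 + y)*(y + 1/(29/3)) = (691 + y)*(y + 3/29) = (691 + y)*(3/29 + y))
p(c, l) = 4*c (p(c, l) = 2*(c + c) = 2*(2*c) = 4*c)
-32826/w(183) - 210874/p(-584, 342) = -32826/(2073/29 + 183² + (20042/29)*183) - 210874/(4*(-584)) = -32826/(2073/29 + 33489 + 3667686/29) - 210874/(-2336) = -32826/4640940/29 - 210874*(-1/2336) = -32826*29/4640940 + 105437/1168 = -158659/773490 + 105437/1168 = 40684575709/451718160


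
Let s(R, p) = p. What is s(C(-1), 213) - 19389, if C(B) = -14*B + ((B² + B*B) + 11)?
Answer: -19176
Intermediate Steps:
C(B) = 11 - 14*B + 2*B² (C(B) = -14*B + ((B² + B²) + 11) = -14*B + (2*B² + 11) = -14*B + (11 + 2*B²) = 11 - 14*B + 2*B²)
s(C(-1), 213) - 19389 = 213 - 19389 = -19176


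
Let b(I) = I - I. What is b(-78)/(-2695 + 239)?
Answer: 0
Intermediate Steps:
b(I) = 0
b(-78)/(-2695 + 239) = 0/(-2695 + 239) = 0/(-2456) = 0*(-1/2456) = 0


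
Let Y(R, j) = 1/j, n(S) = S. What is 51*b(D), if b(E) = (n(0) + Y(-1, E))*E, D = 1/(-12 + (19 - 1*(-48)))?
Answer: 51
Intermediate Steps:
D = 1/55 (D = 1/(-12 + (19 + 48)) = 1/(-12 + 67) = 1/55 ≈ 0.018182)
b(E) = 1 (b(E) = (0 + 1/E)*E = E/E = 1)
51*b(D) = 51*1 = 51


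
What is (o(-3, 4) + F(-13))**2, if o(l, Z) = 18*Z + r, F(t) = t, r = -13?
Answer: 2116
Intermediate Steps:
o(l, Z) = -13 + 18*Z (o(l, Z) = 18*Z - 13 = -13 + 18*Z)
(o(-3, 4) + F(-13))**2 = ((-13 + 18*4) - 13)**2 = ((-13 + 72) - 13)**2 = (59 - 13)**2 = 46**2 = 2116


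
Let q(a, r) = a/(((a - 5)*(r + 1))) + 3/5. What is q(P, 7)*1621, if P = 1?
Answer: 147511/160 ≈ 921.94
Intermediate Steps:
q(a, r) = ⅗ + a/((1 + r)*(-5 + a)) (q(a, r) = a/(((-5 + a)*(1 + r))) + 3*(⅕) = a/(((1 + r)*(-5 + a))) + ⅗ = a*(1/((1 + r)*(-5 + a))) + ⅗ = a/((1 + r)*(-5 + a)) + ⅗ = ⅗ + a/((1 + r)*(-5 + a)))
q(P, 7)*1621 = ((-15 - 15*7 + 8*1 + 3*1*7)/(5*(-5 + 1 - 5*7 + 1*7)))*1621 = ((-15 - 105 + 8 + 21)/(5*(-5 + 1 - 35 + 7)))*1621 = ((⅕)*(-91)/(-32))*1621 = ((⅕)*(-1/32)*(-91))*1621 = (91/160)*1621 = 147511/160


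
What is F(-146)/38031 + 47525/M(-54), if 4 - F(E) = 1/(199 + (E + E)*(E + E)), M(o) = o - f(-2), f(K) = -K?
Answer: -22066828029667/26001946824 ≈ -848.66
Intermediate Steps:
M(o) = -2 + o (M(o) = o - (-1)*(-2) = o - 1*2 = o - 2 = -2 + o)
F(E) = 4 - 1/(199 + 4*E²) (F(E) = 4 - 1/(199 + (E + E)*(E + E)) = 4 - 1/(199 + (2*E)*(2*E)) = 4 - 1/(199 + 4*E²))
F(-146)/38031 + 47525/M(-54) = ((795 + 16*(-146)²)/(199 + 4*(-146)²))/38031 + 47525/(-2 - 54) = ((795 + 16*21316)/(199 + 4*21316))*(1/38031) + 47525/(-56) = ((795 + 341056)/(199 + 85264))*(1/38031) + 47525*(-1/56) = (341851/85463)*(1/38031) - 47525/56 = 341851/3250243353 - 47525/56 = -22066828029667/26001946824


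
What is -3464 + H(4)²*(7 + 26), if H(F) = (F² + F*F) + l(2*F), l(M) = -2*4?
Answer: 15544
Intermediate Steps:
l(M) = -8
H(F) = -8 + 2*F² (H(F) = (F² + F*F) - 8 = (F² + F²) - 8 = 2*F² - 8 = -8 + 2*F²)
-3464 + H(4)²*(7 + 26) = -3464 + (-8 + 2*4²)²*(7 + 26) = -3464 + (-8 + 2*16)²*33 = -3464 + (-8 + 32)²*33 = -3464 + 24²*33 = -3464 + 576*33 = -3464 + 19008 = 15544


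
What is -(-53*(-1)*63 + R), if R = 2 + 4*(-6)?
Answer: -3317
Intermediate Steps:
R = -22 (R = 2 - 24 = -22)
-(-53*(-1)*63 + R) = -(-53*(-1)*63 - 22) = -(53*63 - 22) = -(3339 - 22) = -1*3317 = -3317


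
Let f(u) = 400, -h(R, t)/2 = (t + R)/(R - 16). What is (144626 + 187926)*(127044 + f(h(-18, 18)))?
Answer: 42381757088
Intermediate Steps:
h(R, t) = -2*(R + t)/(-16 + R) (h(R, t) = -2*(t + R)/(R - 16) = -2*(R + t)/(-16 + R))
(144626 + 187926)*(127044 + f(h(-18, 18))) = (144626 + 187926)*(127044 + 400) = 332552*127444 = 42381757088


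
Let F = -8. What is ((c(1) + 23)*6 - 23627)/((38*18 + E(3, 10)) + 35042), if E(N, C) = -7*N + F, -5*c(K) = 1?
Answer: -117451/178485 ≈ -0.65804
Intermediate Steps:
c(K) = -⅕ (c(K) = -⅕*1 = -⅕)
E(N, C) = -8 - 7*N (E(N, C) = -7*N - 8 = -8 - 7*N)
((c(1) + 23)*6 - 23627)/((38*18 + E(3, 10)) + 35042) = ((-⅕ + 23)*6 - 23627)/((38*18 + (-8 - 7*3)) + 35042) = ((114/5)*6 - 23627)/((684 + (-8 - 21)) + 35042) = (684/5 - 23627)/((684 - 29) + 35042) = -117451/(5*(655 + 35042)) = -117451/5/35697 = -117451/5*1/35697 = -117451/178485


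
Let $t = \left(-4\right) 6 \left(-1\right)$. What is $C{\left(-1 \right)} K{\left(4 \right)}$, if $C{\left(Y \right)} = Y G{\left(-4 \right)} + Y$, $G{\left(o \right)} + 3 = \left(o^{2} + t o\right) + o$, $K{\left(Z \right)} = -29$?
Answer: $-2494$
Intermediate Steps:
$t = 24$ ($t = \left(-24\right) \left(-1\right) = 24$)
$G{\left(o \right)} = -3 + o^{2} + 25 o$ ($G{\left(o \right)} = -3 + \left(\left(o^{2} + 24 o\right) + o\right) = -3 + \left(o^{2} + 25 o\right) = -3 + o^{2} + 25 o$)
$C{\left(Y \right)} = - 86 Y$ ($C{\left(Y \right)} = Y \left(-3 + \left(-4\right)^{2} + 25 \left(-4\right)\right) + Y = Y \left(-3 + 16 - 100\right) + Y = Y \left(-87\right) + Y = - 87 Y + Y = - 86 Y$)
$C{\left(-1 \right)} K{\left(4 \right)} = \left(-86\right) \left(-1\right) \left(-29\right) = 86 \left(-29\right) = -2494$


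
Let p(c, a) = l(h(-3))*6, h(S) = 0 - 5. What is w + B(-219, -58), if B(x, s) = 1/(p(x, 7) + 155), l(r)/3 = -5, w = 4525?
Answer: 294126/65 ≈ 4525.0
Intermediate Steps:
h(S) = -5
l(r) = -15 (l(r) = 3*(-5) = -15)
p(c, a) = -90 (p(c, a) = -15*6 = -90)
B(x, s) = 1/65 (B(x, s) = 1/(-90 + 155) = 1/65)
w + B(-219, -58) = 4525 + 1/65 = 294126/65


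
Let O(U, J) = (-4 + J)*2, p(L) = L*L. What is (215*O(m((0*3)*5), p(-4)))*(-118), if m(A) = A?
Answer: -608880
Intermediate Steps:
p(L) = L²
O(U, J) = -8 + 2*J
(215*O(m((0*3)*5), p(-4)))*(-118) = (215*(-8 + 2*(-4)²))*(-118) = (215*(-8 + 2*16))*(-118) = (215*(-8 + 32))*(-118) = (215*24)*(-118) = 5160*(-118) = -608880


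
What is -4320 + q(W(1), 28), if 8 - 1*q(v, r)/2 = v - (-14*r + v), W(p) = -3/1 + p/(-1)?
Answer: -5088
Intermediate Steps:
W(p) = -3 - p (W(p) = -3*1 + p*(-1) = -3 - p)
q(v, r) = 16 - 28*r (q(v, r) = 16 - 2*(v - (-14*r + v)) = 16 - 2*(v - (v - 14*r)) = 16 - 2*(v + (-v + 14*r)) = 16 - 28*r)
-4320 + q(W(1), 28) = -4320 + (16 - 28*28) = -4320 + (16 - 784) = -4320 - 768 = -5088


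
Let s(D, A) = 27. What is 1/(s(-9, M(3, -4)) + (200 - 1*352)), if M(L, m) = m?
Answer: -1/125 ≈ -0.0080000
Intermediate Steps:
1/(s(-9, M(3, -4)) + (200 - 1*352)) = 1/(27 + (200 - 1*352)) = 1/(27 + (200 - 352)) = 1/(27 - 152) = 1/(-125) = -1/125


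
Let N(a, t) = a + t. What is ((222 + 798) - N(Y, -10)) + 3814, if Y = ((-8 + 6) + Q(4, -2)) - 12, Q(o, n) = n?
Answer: 4860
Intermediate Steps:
Y = -16 (Y = ((-8 + 6) - 2) - 12 = (-2 - 2) - 12 = -4 - 12 = -16)
((222 + 798) - N(Y, -10)) + 3814 = ((222 + 798) - (-16 - 10)) + 3814 = (1020 - 1*(-26)) + 3814 = (1020 + 26) + 3814 = 1046 + 3814 = 4860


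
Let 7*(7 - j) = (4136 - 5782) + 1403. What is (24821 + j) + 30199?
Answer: 385432/7 ≈ 55062.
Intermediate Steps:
j = 292/7 (j = 7 - ((4136 - 5782) + 1403)/7 = 7 - (-1646 + 1403)/7 = 7 - ⅐*(-243) = 7 + 243/7 = 292/7 ≈ 41.714)
(24821 + j) + 30199 = (24821 + 292/7) + 30199 = 174039/7 + 30199 = 385432/7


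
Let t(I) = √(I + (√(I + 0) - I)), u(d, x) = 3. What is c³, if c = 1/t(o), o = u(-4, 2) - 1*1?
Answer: 2^(¼)/2 ≈ 0.59460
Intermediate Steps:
o = 2 (o = 3 - 1*1 = 3 - 1 = 2)
t(I) = I^(¼) (t(I) = √(I + (√I - I)) = √(√I) = I^(¼))
c = 2^(¾)/2 (c = 1/(2^(¼)) = 2^(¾)/2 ≈ 0.84090)
c³ = (2^(¾)/2)³ = 2^(¼)/2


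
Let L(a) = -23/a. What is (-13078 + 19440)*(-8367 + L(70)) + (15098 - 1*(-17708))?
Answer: -1862004843/35 ≈ -5.3200e+7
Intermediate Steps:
(-13078 + 19440)*(-8367 + L(70)) + (15098 - 1*(-17708)) = (-13078 + 19440)*(-8367 - 23/70) + (15098 - 1*(-17708)) = 6362*(-8367 - 23*1/70) + (15098 + 17708) = 6362*(-8367 - 23/70) + 32806 = 6362*(-585713/70) + 32806 = -1863153053/35 + 32806 = -1862004843/35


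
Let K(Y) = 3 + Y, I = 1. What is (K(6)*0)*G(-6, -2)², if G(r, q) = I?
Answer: 0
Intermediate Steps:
G(r, q) = 1
(K(6)*0)*G(-6, -2)² = ((3 + 6)*0)*1² = (9*0)*1 = 0*1 = 0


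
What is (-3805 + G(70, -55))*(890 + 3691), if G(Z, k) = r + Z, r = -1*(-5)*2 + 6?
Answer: -17036739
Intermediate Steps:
r = 16 (r = 5*2 + 6 = 10 + 6 = 16)
G(Z, k) = 16 + Z
(-3805 + G(70, -55))*(890 + 3691) = (-3805 + (16 + 70))*(890 + 3691) = (-3805 + 86)*4581 = -3719*4581 = -17036739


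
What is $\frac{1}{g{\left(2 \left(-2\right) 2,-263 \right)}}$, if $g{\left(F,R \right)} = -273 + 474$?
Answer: $\frac{1}{201} \approx 0.0049751$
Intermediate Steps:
$g{\left(F,R \right)} = 201$
$\frac{1}{g{\left(2 \left(-2\right) 2,-263 \right)}} = \frac{1}{201}$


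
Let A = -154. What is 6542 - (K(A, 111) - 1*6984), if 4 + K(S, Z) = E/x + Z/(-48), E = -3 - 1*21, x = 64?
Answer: 216523/16 ≈ 13533.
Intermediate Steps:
E = -24 (E = -3 - 21 = -24)
K(S, Z) = -35/8 - Z/48 (K(S, Z) = -4 + (-24/64 + Z/(-48)) = -4 + (-24*1/64 + Z*(-1/48)) = -4 + (-3/8 - Z/48) = -35/8 - Z/48)
6542 - (K(A, 111) - 1*6984) = 6542 - ((-35/8 - 1/48*111) - 1*6984) = 6542 - ((-35/8 - 37/16) - 6984) = 6542 - (-107/16 - 6984) = 6542 - 1*(-111851/16) = 6542 + 111851/16 = 216523/16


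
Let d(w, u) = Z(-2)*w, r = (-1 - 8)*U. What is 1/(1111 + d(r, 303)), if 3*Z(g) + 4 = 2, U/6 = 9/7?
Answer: 7/8101 ≈ 0.00086409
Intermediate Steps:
U = 54/7 (U = 6*(9/7) = 54/7 ≈ 7.7143)
Z(g) = -⅔ (Z(g) = -4/3 + (⅓)*2 = -4/3 + ⅔ = -⅔)
r = -486/7 (r = (-1 - 8)*(54/7) = -9*54/7 = -486/7 ≈ -69.429)
d(w, u) = -2*w/3
1/(1111 + d(r, 303)) = 1/(1111 - ⅔*(-486/7)) = 1/(1111 + 324/7) = 1/(8101/7) = 7/8101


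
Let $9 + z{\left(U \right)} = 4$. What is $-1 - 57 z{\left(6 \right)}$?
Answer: $284$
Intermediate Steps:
$z{\left(U \right)} = -5$ ($z{\left(U \right)} = -9 + 4 = -5$)
$-1 - 57 z{\left(6 \right)} = -1 - -285 = -1 + 285 = 284$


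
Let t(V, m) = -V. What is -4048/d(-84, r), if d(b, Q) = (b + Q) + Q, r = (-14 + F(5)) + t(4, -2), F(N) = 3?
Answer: 2024/57 ≈ 35.509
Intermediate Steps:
r = -15 (r = (-14 + 3) - 1*4 = -11 - 4 = -15)
d(b, Q) = b + 2*Q (d(b, Q) = (Q + b) + Q = b + 2*Q)
-4048/d(-84, r) = -4048/(-84 + 2*(-15)) = -4048/(-84 - 30) = -4048/(-114) = -4048*(-1/114) = 2024/57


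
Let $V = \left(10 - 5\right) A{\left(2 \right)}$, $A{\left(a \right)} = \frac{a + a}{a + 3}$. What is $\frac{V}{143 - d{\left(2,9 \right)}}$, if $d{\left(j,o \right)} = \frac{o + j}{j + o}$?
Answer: $\frac{2}{71} \approx 0.028169$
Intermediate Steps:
$d{\left(j,o \right)} = 1$ ($d{\left(j,o \right)} = \frac{j + o}{j + o} = 1$)
$A{\left(a \right)} = \frac{2 a}{3 + a}$
$V = 4$ ($V = \left(10 - 5\right) 2 \cdot 2 \frac{1}{3 + 2} = 5 \cdot 2 \cdot 2 \cdot \frac{1}{5} = 5 \cdot \frac{4}{5} = 4$)
$\frac{V}{143 - d{\left(2,9 \right)}} = \frac{4}{143 - 1} = \frac{4}{142} = 4 \cdot \frac{1}{142} = \frac{2}{71}$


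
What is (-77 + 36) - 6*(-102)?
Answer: 571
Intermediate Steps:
(-77 + 36) - 6*(-102) = -41 + 612 = 571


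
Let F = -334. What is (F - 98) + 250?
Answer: -182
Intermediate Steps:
(F - 98) + 250 = (-334 - 98) + 250 = -432 + 250 = -182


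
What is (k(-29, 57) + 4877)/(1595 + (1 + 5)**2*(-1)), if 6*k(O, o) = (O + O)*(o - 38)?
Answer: 14080/4677 ≈ 3.0105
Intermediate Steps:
k(O, o) = O*(-38 + o)/3 (k(O, o) = ((O + O)*(o - 38))/6 = ((2*O)*(-38 + o))/6 = (2*O*(-38 + o))/6 = O*(-38 + o)/3)
(k(-29, 57) + 4877)/(1595 + (1 + 5)**2*(-1)) = ((1/3)*(-29)*(-38 + 57) + 4877)/(1595 + (1 + 5)**2*(-1)) = ((1/3)*(-29)*19 + 4877)/(1595 + 6**2*(-1)) = (-551/3 + 4877)/(1595 + 36*(-1)) = 14080/(3*(1595 - 36)) = (14080/3)/1559 = (14080/3)*(1/1559) = 14080/4677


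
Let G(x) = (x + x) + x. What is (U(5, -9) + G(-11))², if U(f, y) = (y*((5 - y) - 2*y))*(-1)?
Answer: 65025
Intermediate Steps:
G(x) = 3*x (G(x) = 2*x + x = 3*x)
U(f, y) = -y*(5 - 3*y) (U(f, y) = (y*(5 - 3*y))*(-1) = -y*(5 - 3*y))
(U(5, -9) + G(-11))² = (-9*(-5 + 3*(-9)) + 3*(-11))² = (-9*(-5 - 27) - 33)² = (-9*(-32) - 33)² = (288 - 33)² = 255² = 65025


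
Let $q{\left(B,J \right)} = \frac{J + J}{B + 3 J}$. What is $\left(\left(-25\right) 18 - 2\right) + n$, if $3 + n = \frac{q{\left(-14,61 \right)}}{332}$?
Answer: $- \frac{12764509}{28054} \approx -455.0$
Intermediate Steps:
$q{\left(B,J \right)} = \frac{2 J}{B + 3 J}$
$n = - \frac{84101}{28054}$ ($n = -3 + \frac{2 \cdot 61 \frac{1}{-14 + 3 \cdot 61}}{332} = -3 + 2 \cdot 61 \frac{1}{-14 + 183} \cdot \frac{1}{332} = -3 + 2 \cdot 61 \cdot \frac{1}{169} \cdot \frac{1}{332} = -3 + \frac{122}{169} \cdot \frac{1}{332} = -3 + \frac{61}{28054} = - \frac{84101}{28054} \approx -2.9978$)
$\left(\left(-25\right) 18 - 2\right) + n = \left(\left(-25\right) 18 - 2\right) - \frac{84101}{28054} = \left(-450 - 2\right) - \frac{84101}{28054} = -452 - \frac{84101}{28054} = - \frac{12764509}{28054}$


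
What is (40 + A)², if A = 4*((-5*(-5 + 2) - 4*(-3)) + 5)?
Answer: 28224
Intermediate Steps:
A = 128 (A = 4*((-5*(-3) + 12) + 5) = 4*((15 + 12) + 5) = 4*(27 + 5) = 4*32 = 128)
(40 + A)² = (40 + 128)² = 168² = 28224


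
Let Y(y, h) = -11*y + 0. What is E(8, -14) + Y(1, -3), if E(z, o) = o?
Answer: -25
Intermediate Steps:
Y(y, h) = -11*y
E(8, -14) + Y(1, -3) = -14 - 11*1 = -14 - 11 = -25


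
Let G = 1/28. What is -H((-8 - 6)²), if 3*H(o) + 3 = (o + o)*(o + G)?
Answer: -76843/3 ≈ -25614.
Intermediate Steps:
G = 1/28 ≈ 0.035714
H(o) = -1 + 2*o*(1/28 + o)/3 (H(o) = -1 + ((o + o)*(o + 1/28))/3 = -1 + ((2*o)*(1/28 + o))/3 = -1 + (2*o*(1/28 + o))/3 = -1 + 2*o*(1/28 + o)/3)
-H((-8 - 6)²) = -(-1 + (-8 - 6)²/42 + 2*((-8 - 6)²)²/3) = -(-1 + (1/42)*(-14)² + 2*((-14)²)²/3) = -(-1 + (1/42)*196 + (⅔)*196²) = -(-1 + 14/3 + (⅔)*38416) = -(-1 + 14/3 + 76832/3) = -1*76843/3 = -76843/3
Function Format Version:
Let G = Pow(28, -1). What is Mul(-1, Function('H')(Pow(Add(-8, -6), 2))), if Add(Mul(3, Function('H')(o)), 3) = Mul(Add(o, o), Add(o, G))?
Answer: Rational(-76843, 3) ≈ -25614.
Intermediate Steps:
G = Rational(1, 28) ≈ 0.035714
Function('H')(o) = Add(-1, Mul(Rational(2, 3), o, Add(Rational(1, 28), o))) (Function('H')(o) = Add(-1, Mul(Rational(1, 3), Mul(Add(o, o), Add(o, Rational(1, 28))))) = Add(-1, Mul(Rational(1, 3), Mul(Mul(2, o), Add(Rational(1, 28), o)))) = Add(-1, Mul(Rational(1, 3), Mul(2, o, Add(Rational(1, 28), o)))) = Add(-1, Mul(Rational(2, 3), o, Add(Rational(1, 28), o))))
Mul(-1, Function('H')(Pow(Add(-8, -6), 2))) = Mul(-1, Add(-1, Mul(Rational(1, 42), Pow(Add(-8, -6), 2)), Mul(Rational(2, 3), Pow(Pow(Add(-8, -6), 2), 2)))) = Mul(-1, Add(-1, Mul(Rational(1, 42), Pow(-14, 2)), Mul(Rational(2, 3), Pow(Pow(-14, 2), 2)))) = Mul(-1, Add(-1, Mul(Rational(1, 42), 196), Mul(Rational(2, 3), Pow(196, 2)))) = Mul(-1, Add(-1, Rational(14, 3), Mul(Rational(2, 3), 38416))) = Mul(-1, Add(-1, Rational(14, 3), Rational(76832, 3))) = Mul(-1, Rational(76843, 3)) = Rational(-76843, 3)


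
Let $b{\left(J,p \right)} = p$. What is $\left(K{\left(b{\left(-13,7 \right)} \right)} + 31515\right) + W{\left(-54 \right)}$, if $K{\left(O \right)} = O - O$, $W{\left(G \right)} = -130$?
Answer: $31385$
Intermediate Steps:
$K{\left(O \right)} = 0$
$\left(K{\left(b{\left(-13,7 \right)} \right)} + 31515\right) + W{\left(-54 \right)} = \left(0 + 31515\right) - 130 = 31515 - 130 = 31385$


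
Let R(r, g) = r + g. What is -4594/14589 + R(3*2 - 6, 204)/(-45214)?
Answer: -105344636/329813523 ≈ -0.31941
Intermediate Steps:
R(r, g) = g + r
-4594/14589 + R(3*2 - 6, 204)/(-45214) = -4594/14589 + (204 + (3*2 - 6))/(-45214) = -4594*1/14589 + (204 + (6 - 6))*(-1/45214) = -4594/14589 + (204 + 0)*(-1/45214) = -4594/14589 + 204*(-1/45214) = -4594/14589 - 102/22607 = -105344636/329813523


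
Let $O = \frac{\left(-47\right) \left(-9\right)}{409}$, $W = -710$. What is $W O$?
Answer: $- \frac{300330}{409} \approx -734.3$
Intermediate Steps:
$O = \frac{423}{409}$ ($O = 423 \cdot \frac{1}{409} = \frac{423}{409} \approx 1.0342$)
$W O = \left(-710\right) \frac{423}{409} = - \frac{300330}{409}$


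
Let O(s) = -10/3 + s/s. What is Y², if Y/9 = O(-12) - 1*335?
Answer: 9217296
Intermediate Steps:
O(s) = -7/3 (O(s) = -10*⅓ + 1 = -10/3 + 1 = -7/3)
Y = -3036 (Y = 9*(-7/3 - 1*335) = 9*(-7/3 - 335) = 9*(-1012/3) = -3036)
Y² = (-3036)² = 9217296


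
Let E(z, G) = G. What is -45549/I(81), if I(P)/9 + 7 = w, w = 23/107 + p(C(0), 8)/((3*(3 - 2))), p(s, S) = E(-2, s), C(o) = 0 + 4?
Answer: 232083/250 ≈ 928.33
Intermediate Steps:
C(o) = 4
p(s, S) = s
w = 497/321 (w = 23/107 + 4/((3*(3 - 2))) = 23*(1/107) + 4/((3*1)) = 23/107 + 4/3 = 497/321 ≈ 1.5483)
I(P) = -5250/107 (I(P) = -63 + 9*(497/321) = -63 + 1491/107 = -5250/107)
-45549/I(81) = -45549/(-5250/107) = -45549*(-107/5250) = 232083/250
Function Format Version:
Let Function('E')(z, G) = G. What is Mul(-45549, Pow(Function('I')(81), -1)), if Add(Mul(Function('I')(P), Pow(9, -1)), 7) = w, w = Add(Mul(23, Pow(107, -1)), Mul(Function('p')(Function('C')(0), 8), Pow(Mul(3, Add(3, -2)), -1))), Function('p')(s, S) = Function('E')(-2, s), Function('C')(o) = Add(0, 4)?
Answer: Rational(232083, 250) ≈ 928.33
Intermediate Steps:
Function('C')(o) = 4
Function('p')(s, S) = s
w = Rational(497, 321) (w = Add(Mul(23, Pow(107, -1)), Mul(4, Pow(Mul(3, Add(3, -2)), -1))) = Add(Mul(23, Rational(1, 107)), Mul(4, Pow(Mul(3, 1), -1))) = Add(Rational(23, 107), Mul(4, Pow(3, -1))) = Add(Rational(23, 107), Mul(4, Rational(1, 3))) = Add(Rational(23, 107), Rational(4, 3)) = Rational(497, 321) ≈ 1.5483)
Function('I')(P) = Rational(-5250, 107) (Function('I')(P) = Add(-63, Mul(9, Rational(497, 321))) = Add(-63, Rational(1491, 107)) = Rational(-5250, 107))
Mul(-45549, Pow(Function('I')(81), -1)) = Mul(-45549, Pow(Rational(-5250, 107), -1)) = Mul(-45549, Rational(-107, 5250)) = Rational(232083, 250)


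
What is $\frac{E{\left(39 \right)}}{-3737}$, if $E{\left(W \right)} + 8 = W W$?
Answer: $- \frac{1513}{3737} \approx -0.40487$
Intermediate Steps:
$E{\left(W \right)} = -8 + W^{2}$ ($E{\left(W \right)} = -8 + W W = -8 + W^{2}$)
$\frac{E{\left(39 \right)}}{-3737} = \frac{-8 + 39^{2}}{-3737} = \left(-8 + 1521\right) \left(- \frac{1}{3737}\right) = 1513 \left(- \frac{1}{3737}\right) = - \frac{1513}{3737}$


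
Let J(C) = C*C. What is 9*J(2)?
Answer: 36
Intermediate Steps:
J(C) = C²
9*J(2) = 9*2² = 9*4 = 36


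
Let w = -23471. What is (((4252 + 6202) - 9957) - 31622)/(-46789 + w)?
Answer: 2075/4684 ≈ 0.44300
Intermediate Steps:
(((4252 + 6202) - 9957) - 31622)/(-46789 + w) = (((4252 + 6202) - 9957) - 31622)/(-46789 - 23471) = ((10454 - 9957) - 31622)/(-70260) = (497 - 31622)*(-1/70260) = -31125*(-1/70260) = 2075/4684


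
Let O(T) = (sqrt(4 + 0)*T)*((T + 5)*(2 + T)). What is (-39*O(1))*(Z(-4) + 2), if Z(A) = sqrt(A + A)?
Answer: -2808 - 2808*I*sqrt(2) ≈ -2808.0 - 3971.1*I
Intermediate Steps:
Z(A) = sqrt(2)*sqrt(A) (Z(A) = sqrt(2*A) = sqrt(2)*sqrt(A))
O(T) = 2*T*(2 + T)*(5 + T) (O(T) = (sqrt(4)*T)*((5 + T)*(2 + T)) = (2*T)*((2 + T)*(5 + T)) = 2*T*(2 + T)*(5 + T))
(-39*O(1))*(Z(-4) + 2) = (-78*(10 + 1**2 + 7*1))*(sqrt(2)*sqrt(-4) + 2) = (-78*(10 + 1 + 7))*(sqrt(2)*(2*I) + 2) = (-78*18)*(2*I*sqrt(2) + 2) = (-39*36)*(2 + 2*I*sqrt(2)) = -1404*(2 + 2*I*sqrt(2)) = -2808 - 2808*I*sqrt(2)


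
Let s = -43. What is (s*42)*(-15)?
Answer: 27090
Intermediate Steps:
(s*42)*(-15) = -43*42*(-15) = -1806*(-15) = 27090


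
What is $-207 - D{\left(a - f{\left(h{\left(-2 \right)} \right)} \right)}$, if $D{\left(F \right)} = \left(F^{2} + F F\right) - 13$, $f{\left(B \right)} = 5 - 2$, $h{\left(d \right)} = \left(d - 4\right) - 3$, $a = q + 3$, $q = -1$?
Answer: $-196$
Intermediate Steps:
$a = 2$ ($a = -1 + 3 = 2$)
$h{\left(d \right)} = -7 + d$ ($h{\left(d \right)} = \left(-4 + d\right) - 3 = -7 + d$)
$f{\left(B \right)} = 3$ ($f{\left(B \right)} = 5 - 2 = 3$)
$D{\left(F \right)} = -13 + 2 F^{2}$ ($D{\left(F \right)} = \left(F^{2} + F^{2}\right) - 13 = 2 F^{2} - 13 = -13 + 2 F^{2}$)
$-207 - D{\left(a - f{\left(h{\left(-2 \right)} \right)} \right)} = -207 - \left(-13 + 2 \left(2 - 3\right)^{2}\right) = -207 - \left(-13 + 2 \left(-1\right)^{2}\right) = -207 - \left(-13 + 2 \cdot 1\right) = -207 - \left(-13 + 2\right) = -207 - -11 = -207 + 11 = -196$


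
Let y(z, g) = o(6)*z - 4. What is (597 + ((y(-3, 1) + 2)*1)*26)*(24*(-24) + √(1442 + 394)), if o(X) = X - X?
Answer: -313920 + 3270*√51 ≈ -2.9057e+5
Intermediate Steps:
o(X) = 0
y(z, g) = -4 (y(z, g) = 0*z - 4 = 0 - 4 = -4)
(597 + ((y(-3, 1) + 2)*1)*26)*(24*(-24) + √(1442 + 394)) = (597 + ((-4 + 2)*1)*26)*(24*(-24) + √(1442 + 394)) = (597 - 2*1*26)*(-576 + √1836) = (597 - 2*26)*(-576 + 6*√51) = (597 - 52)*(-576 + 6*√51) = 545*(-576 + 6*√51) = -313920 + 3270*√51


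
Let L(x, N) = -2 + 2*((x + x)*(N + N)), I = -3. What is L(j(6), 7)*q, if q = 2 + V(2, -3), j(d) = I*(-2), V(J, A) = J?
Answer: 1336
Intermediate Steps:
j(d) = 6 (j(d) = -3*(-2) = 6)
q = 4 (q = 2 + 2 = 4)
L(x, N) = -2 + 8*N*x (L(x, N) = -2 + 2*((2*x)*(2*N)) = -2 + 2*(4*N*x) = -2 + 8*N*x)
L(j(6), 7)*q = (-2 + 8*7*6)*4 = (-2 + 336)*4 = 334*4 = 1336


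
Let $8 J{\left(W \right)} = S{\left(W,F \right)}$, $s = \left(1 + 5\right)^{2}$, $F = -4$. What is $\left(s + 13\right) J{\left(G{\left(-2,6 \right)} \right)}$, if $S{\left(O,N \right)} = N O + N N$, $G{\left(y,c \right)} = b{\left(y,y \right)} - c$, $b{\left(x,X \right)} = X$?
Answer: $294$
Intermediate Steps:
$G{\left(y,c \right)} = y - c$
$S{\left(O,N \right)} = N^{2} + N O$ ($S{\left(O,N \right)} = N O + N^{2} = N^{2} + N O$)
$s = 36$ ($s = 6^{2} = 36$)
$J{\left(W \right)} = 2 - \frac{W}{2}$ ($J{\left(W \right)} = \frac{\left(-4\right) \left(-4 + W\right)}{8} = \frac{16 - 4 W}{8} = 2 - \frac{W}{2}$)
$\left(s + 13\right) J{\left(G{\left(-2,6 \right)} \right)} = \left(36 + 13\right) \left(2 - \frac{-2 - 6}{2}\right) = 49 \left(2 - \frac{-2 - 6}{2}\right) = 49 \left(2 - -4\right) = 49 \left(2 + 4\right) = 49 \cdot 6 = 294$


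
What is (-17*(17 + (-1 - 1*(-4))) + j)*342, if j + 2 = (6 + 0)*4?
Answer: -108756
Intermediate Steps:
j = 22 (j = -2 + (6 + 0)*4 = -2 + 6*4 = -2 + 24 = 22)
(-17*(17 + (-1 - 1*(-4))) + j)*342 = (-17*(17 + (-1 - 1*(-4))) + 22)*342 = (-17*(17 + (-1 + 4)) + 22)*342 = (-17*(17 + 3) + 22)*342 = (-17*20 + 22)*342 = (-340 + 22)*342 = -318*342 = -108756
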